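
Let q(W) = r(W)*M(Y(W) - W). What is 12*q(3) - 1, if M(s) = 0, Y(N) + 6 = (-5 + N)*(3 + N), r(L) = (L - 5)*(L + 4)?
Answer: -1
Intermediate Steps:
r(L) = (-5 + L)*(4 + L)
Y(N) = -6 + (-5 + N)*(3 + N)
q(W) = 0 (q(W) = (-20 + W² - W)*0 = 0)
12*q(3) - 1 = 12*0 - 1 = 0 - 1 = -1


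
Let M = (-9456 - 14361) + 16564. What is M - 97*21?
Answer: -9290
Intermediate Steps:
M = -7253 (M = -23817 + 16564 = -7253)
M - 97*21 = -7253 - 97*21 = -7253 - 2037 = -9290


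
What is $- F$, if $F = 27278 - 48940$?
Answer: $21662$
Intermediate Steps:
$F = -21662$
$- F = \left(-1\right) \left(-21662\right) = 21662$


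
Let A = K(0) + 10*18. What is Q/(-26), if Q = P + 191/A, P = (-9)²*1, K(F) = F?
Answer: -14771/4680 ≈ -3.1562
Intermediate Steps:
P = 81 (P = 81*1 = 81)
A = 180 (A = 0 + 10*18 = 0 + 180 = 180)
Q = 14771/180 (Q = 81 + 191/180 = 14771/180 ≈ 82.061)
Q/(-26) = (14771/180)/(-26) = -1/26*14771/180 = -14771/4680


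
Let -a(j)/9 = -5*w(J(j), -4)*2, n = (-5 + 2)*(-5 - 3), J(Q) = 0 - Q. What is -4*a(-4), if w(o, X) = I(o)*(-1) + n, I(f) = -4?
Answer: -10080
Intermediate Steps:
J(Q) = -Q
n = 24 (n = -3*(-8) = 24)
w(o, X) = 28 (w(o, X) = -4*(-1) + 24 = 4 + 24 = 28)
a(j) = 2520 (a(j) = -9*(-5*28)*2 = -(-1260)*2 = -9*(-280) = 2520)
-4*a(-4) = -4*2520 = -10080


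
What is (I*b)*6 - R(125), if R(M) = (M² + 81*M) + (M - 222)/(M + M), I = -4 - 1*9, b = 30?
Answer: -7022403/250 ≈ -28090.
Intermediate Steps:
I = -13 (I = -4 - 9 = -13)
R(M) = M² + 81*M + (-222 + M)/(2*M) (R(M) = (M² + 81*M) + (-222 + M)/((2*M)) = (M² + 81*M) + (-222 + M)*(1/(2*M)) = (M² + 81*M) + (-222 + M)/(2*M) = M² + 81*M + (-222 + M)/(2*M))
(I*b)*6 - R(125) = -13*30*6 - (½ + 125² - 111/125 + 81*125) = -390*6 - (½ + 15625 - 111*1/125 + 10125) = -2340 - (½ + 15625 - 111/125 + 10125) = -2340 - 1*6437403/250 = -2340 - 6437403/250 = -7022403/250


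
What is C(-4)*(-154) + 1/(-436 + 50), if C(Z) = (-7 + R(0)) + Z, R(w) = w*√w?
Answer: 653883/386 ≈ 1694.0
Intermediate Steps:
R(w) = w^(3/2)
C(Z) = -7 + Z (C(Z) = (-7 + 0^(3/2)) + Z = (-7 + 0) + Z = -7 + Z)
C(-4)*(-154) + 1/(-436 + 50) = (-7 - 4)*(-154) + 1/(-436 + 50) = -11*(-154) + 1/(-386) = 1694 - 1/386 = 653883/386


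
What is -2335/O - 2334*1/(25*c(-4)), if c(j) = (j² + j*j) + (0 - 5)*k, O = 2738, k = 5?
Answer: -6799117/479150 ≈ -14.190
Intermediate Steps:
c(j) = -25 + 2*j² (c(j) = (j² + j*j) + (0 - 5)*5 = (j² + j²) - 5*5 = 2*j² - 25 = -25 + 2*j²)
-2335/O - 2334*1/(25*c(-4)) = -2335/2738 - 2334*1/(25*(-25 + 2*(-4)²)) = -2335*1/2738 - 2334*1/(25*(-25 + 2*16)) = -2335/2738 - 2334*1/(25*(-25 + 32)) = -2335/2738 - 2334/(-1*7*(-25)) = -2335/2738 - 2334/((-7*(-25))) = -2335/2738 - 2334/175 = -6799117/479150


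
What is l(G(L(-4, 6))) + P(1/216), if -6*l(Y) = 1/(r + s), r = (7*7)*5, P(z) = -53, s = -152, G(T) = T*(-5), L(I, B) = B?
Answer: -29575/558 ≈ -53.002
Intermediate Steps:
G(T) = -5*T
r = 245 (r = 49*5 = 245)
l(Y) = -1/558 (l(Y) = -1/(6*(245 - 152)) = -1/6/93 = -1/6*1/93 = -1/558)
l(G(L(-4, 6))) + P(1/216) = -1/558 - 53 = -29575/558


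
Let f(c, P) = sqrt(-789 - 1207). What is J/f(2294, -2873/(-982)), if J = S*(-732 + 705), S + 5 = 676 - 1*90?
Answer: 15687*I*sqrt(499)/998 ≈ 351.12*I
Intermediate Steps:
f(c, P) = 2*I*sqrt(499) (f(c, P) = sqrt(-1996) = 2*I*sqrt(499))
S = 581 (S = -5 + (676 - 1*90) = -5 + (676 - 90) = -5 + 586 = 581)
J = -15687 (J = 581*(-732 + 705) = 581*(-27) = -15687)
J/f(2294, -2873/(-982)) = -15687*(-I*sqrt(499)/998) = -(-15687)*I*sqrt(499)/998 = 15687*I*sqrt(499)/998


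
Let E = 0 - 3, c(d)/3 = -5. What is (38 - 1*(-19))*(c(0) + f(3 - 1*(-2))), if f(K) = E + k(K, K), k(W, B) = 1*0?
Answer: -1026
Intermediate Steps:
k(W, B) = 0
c(d) = -15 (c(d) = 3*(-5) = -15)
E = -3
f(K) = -3 (f(K) = -3 + 0 = -3)
(38 - 1*(-19))*(c(0) + f(3 - 1*(-2))) = (38 - 1*(-19))*(-15 - 3) = (38 + 19)*(-18) = 57*(-18) = -1026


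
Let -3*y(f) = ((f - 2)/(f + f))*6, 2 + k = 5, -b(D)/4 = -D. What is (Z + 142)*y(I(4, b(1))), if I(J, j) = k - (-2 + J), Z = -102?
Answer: 40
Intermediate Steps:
b(D) = 4*D (b(D) = -(-4)*D = 4*D)
k = 3 (k = -2 + 5 = 3)
I(J, j) = 5 - J (I(J, j) = 3 - (-2 + J) = 3 + (2 - J) = 5 - J)
y(f) = -(-2 + f)/f (y(f) = -(f - 2)/(f + f)*6/3 = -(-2 + f)/((2*f))*6/3 = -(-2 + f)*(1/(2*f))*6/3 = -(-2 + f)/(2*f)*6/3 = -(-2 + f)/f)
(Z + 142)*y(I(4, b(1))) = (-102 + 142)*((2 - (5 - 1*4))/(5 - 1*4)) = 40*((2 - (5 - 4))/(5 - 4)) = 40*((2 - 1*1)/1) = 40*(1*(2 - 1)) = 40*(1*1) = 40*1 = 40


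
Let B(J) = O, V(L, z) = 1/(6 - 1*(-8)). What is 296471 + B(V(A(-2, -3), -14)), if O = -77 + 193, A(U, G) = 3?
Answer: 296587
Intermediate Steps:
V(L, z) = 1/14 (V(L, z) = 1/(6 + 8) = 1/14)
O = 116
B(J) = 116
296471 + B(V(A(-2, -3), -14)) = 296471 + 116 = 296587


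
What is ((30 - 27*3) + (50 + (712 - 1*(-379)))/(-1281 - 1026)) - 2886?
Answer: -6776800/2307 ≈ -2937.5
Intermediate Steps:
((30 - 27*3) + (50 + (712 - 1*(-379)))/(-1281 - 1026)) - 2886 = ((30 - 81) + (50 + (712 + 379))/(-2307)) - 2886 = (-51 + (50 + 1091)*(-1/2307)) - 2886 = (-51 + 1141*(-1/2307)) - 2886 = (-51 - 1141/2307) - 2886 = -118798/2307 - 2886 = -6776800/2307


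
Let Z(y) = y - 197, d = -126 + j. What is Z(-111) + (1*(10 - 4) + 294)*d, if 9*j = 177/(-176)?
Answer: -1678227/44 ≈ -38142.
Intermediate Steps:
j = -59/528 (j = (177/(-176))/9 = (177*(-1/176))/9 = (⅑)*(-177/176) = -59/528 ≈ -0.11174)
d = -66587/528 (d = -126 - 59/528 = -66587/528 ≈ -126.11)
Z(y) = -197 + y
Z(-111) + (1*(10 - 4) + 294)*d = (-197 - 111) + (1*(10 - 4) + 294)*(-66587/528) = -308 + (1*6 + 294)*(-66587/528) = -308 + (6 + 294)*(-66587/528) = -308 + 300*(-66587/528) = -308 - 1664675/44 = -1678227/44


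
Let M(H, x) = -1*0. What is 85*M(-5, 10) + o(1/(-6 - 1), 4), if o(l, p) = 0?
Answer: 0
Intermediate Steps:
M(H, x) = 0
85*M(-5, 10) + o(1/(-6 - 1), 4) = 85*0 + 0 = 0 + 0 = 0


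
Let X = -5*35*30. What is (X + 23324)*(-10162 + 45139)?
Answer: 632174298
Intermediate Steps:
X = -5250 (X = -175*30 = -5250)
(X + 23324)*(-10162 + 45139) = (-5250 + 23324)*(-10162 + 45139) = 18074*34977 = 632174298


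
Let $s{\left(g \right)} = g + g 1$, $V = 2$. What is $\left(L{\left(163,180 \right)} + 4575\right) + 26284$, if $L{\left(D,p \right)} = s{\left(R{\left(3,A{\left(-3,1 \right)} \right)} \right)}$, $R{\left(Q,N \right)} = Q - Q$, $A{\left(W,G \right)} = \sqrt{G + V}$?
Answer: $30859$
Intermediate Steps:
$A{\left(W,G \right)} = \sqrt{2 + G}$ ($A{\left(W,G \right)} = \sqrt{G + 2} = \sqrt{2 + G}$)
$R{\left(Q,N \right)} = 0$
$s{\left(g \right)} = 2 g$ ($s{\left(g \right)} = g + g = 2 g$)
$L{\left(D,p \right)} = 0$ ($L{\left(D,p \right)} = 2 \cdot 0 = 0$)
$\left(L{\left(163,180 \right)} + 4575\right) + 26284 = \left(0 + 4575\right) + 26284 = 4575 + 26284 = 30859$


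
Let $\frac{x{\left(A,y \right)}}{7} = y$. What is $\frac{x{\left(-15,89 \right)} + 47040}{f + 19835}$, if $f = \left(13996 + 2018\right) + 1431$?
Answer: $\frac{47663}{37280} \approx 1.2785$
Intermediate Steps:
$x{\left(A,y \right)} = 7 y$
$f = 17445$ ($f = 16014 + 1431 = 17445$)
$\frac{x{\left(-15,89 \right)} + 47040}{f + 19835} = \frac{7 \cdot 89 + 47040}{17445 + 19835} = \frac{623 + 47040}{37280} = 47663 \cdot \frac{1}{37280} = \frac{47663}{37280}$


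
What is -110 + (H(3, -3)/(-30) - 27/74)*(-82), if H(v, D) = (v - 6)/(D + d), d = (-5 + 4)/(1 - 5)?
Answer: -156897/2035 ≈ -77.099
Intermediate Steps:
d = 1/4 (d = -1/(-4) = -1*(-1/4) = 1/4 ≈ 0.25000)
H(v, D) = (-6 + v)/(1/4 + D) (H(v, D) = (v - 6)/(D + 1/4) = (-6 + v)/(1/4 + D))
-110 + (H(3, -3)/(-30) - 27/74)*(-82) = -110 + ((4*(-6 + 3)/(1 + 4*(-3)))/(-30) - 27/74)*(-82) = -110 + ((4*(-3)/(1 - 12))*(-1/30) - 27*1/74)*(-82) = -110 + ((4*(-3)/(-11))*(-1/30) - 27/74)*(-82) = -110 + ((4*(-1/11)*(-3))*(-1/30) - 27/74)*(-82) = -110 + ((12/11)*(-1/30) - 27/74)*(-82) = -110 + (-2/55 - 27/74)*(-82) = -110 - 1633/4070*(-82) = -110 + 66953/2035 = -156897/2035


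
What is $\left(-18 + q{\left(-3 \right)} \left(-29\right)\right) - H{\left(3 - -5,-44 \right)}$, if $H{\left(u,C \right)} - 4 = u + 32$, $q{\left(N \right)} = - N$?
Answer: $-149$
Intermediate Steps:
$H{\left(u,C \right)} = 36 + u$ ($H{\left(u,C \right)} = 4 + \left(u + 32\right) = 4 + \left(32 + u\right) = 36 + u$)
$\left(-18 + q{\left(-3 \right)} \left(-29\right)\right) - H{\left(3 - -5,-44 \right)} = \left(-18 + \left(-1\right) \left(-3\right) \left(-29\right)\right) - \left(36 + \left(3 - -5\right)\right) = \left(-18 + 3 \left(-29\right)\right) - \left(36 + \left(3 + 5\right)\right) = \left(-18 - 87\right) - \left(36 + 8\right) = -105 - 44 = -149$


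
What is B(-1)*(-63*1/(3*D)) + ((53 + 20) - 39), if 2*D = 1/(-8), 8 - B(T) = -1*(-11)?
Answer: -974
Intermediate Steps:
B(T) = -3 (B(T) = 8 - (-1)*(-11) = 8 - 1*11 = 8 - 11 = -3)
D = -1/16 (D = (½)/(-8) = (½)*(-⅛) = -1/16 ≈ -0.062500)
B(-1)*(-63*1/(3*D)) + ((53 + 20) - 39) = -(-189)/((-1/16*3)) + ((53 + 20) - 39) = -(-189)/(-3/16) + (73 - 39) = -(-189)*(-16)/3 + 34 = -3*336 + 34 = -1008 + 34 = -974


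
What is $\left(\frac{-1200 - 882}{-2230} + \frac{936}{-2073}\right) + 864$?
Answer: $\frac{666053211}{770465} \approx 864.48$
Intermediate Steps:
$\left(\frac{-1200 - 882}{-2230} + \frac{936}{-2073}\right) + 864 = \left(\left(-2082\right) \left(- \frac{1}{2230}\right) + 936 \left(- \frac{1}{2073}\right)\right) + 864 = \left(\frac{1041}{1115} - \frac{312}{691}\right) + 864 = \frac{371451}{770465} + 864 = \frac{666053211}{770465}$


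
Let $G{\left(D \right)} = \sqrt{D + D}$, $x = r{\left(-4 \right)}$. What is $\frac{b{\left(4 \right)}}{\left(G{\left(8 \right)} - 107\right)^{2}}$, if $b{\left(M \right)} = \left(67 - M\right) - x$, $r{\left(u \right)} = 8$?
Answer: $\frac{55}{10609} \approx 0.0051843$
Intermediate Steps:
$x = 8$
$G{\left(D \right)} = \sqrt{2} \sqrt{D}$ ($G{\left(D \right)} = \sqrt{2 D} = \sqrt{2} \sqrt{D}$)
$b{\left(M \right)} = 59 - M$ ($b{\left(M \right)} = \left(67 - M\right) - 8 = 59 - M$)
$\frac{b{\left(4 \right)}}{\left(G{\left(8 \right)} - 107\right)^{2}} = \frac{59 - 4}{\left(\sqrt{2} \sqrt{8} - 107\right)^{2}} = \frac{59 - 4}{\left(\sqrt{2} \cdot 2 \sqrt{2} - 107\right)^{2}} = \frac{55}{\left(4 - 107\right)^{2}} = \frac{55}{\left(-103\right)^{2}} = \frac{55}{10609}$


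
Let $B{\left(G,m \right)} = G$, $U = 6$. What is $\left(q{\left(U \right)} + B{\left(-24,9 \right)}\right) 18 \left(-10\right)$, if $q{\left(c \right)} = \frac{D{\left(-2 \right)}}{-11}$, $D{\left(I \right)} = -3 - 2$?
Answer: $\frac{46620}{11} \approx 4238.2$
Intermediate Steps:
$D{\left(I \right)} = -5$
$q{\left(c \right)} = \frac{5}{11}$ ($q{\left(c \right)} = - \frac{5}{-11} = \left(-5\right) \left(- \frac{1}{11}\right) = \frac{5}{11}$)
$\left(q{\left(U \right)} + B{\left(-24,9 \right)}\right) 18 \left(-10\right) = \left(\frac{5}{11} - 24\right) 18 \left(-10\right) = \left(- \frac{259}{11}\right) \left(-180\right) = \frac{46620}{11}$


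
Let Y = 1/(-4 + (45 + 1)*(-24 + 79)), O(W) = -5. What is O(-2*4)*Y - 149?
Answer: -376379/2526 ≈ -149.00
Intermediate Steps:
Y = 1/2526 (Y = 1/(-4 + 46*55) = 1/(-4 + 2530) = 1/2526 ≈ 0.00039588)
O(-2*4)*Y - 149 = -5*1/2526 - 149 = -5/2526 - 149 = -376379/2526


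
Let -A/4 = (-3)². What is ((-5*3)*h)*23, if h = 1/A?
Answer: 115/12 ≈ 9.5833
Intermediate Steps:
A = -36 (A = -4*(-3)² = -4*9 = -36)
h = -1/36 (h = 1/(-36) = -1/36 ≈ -0.027778)
((-5*3)*h)*23 = (-5*3*(-1/36))*23 = -15*(-1/36)*23 = (5/12)*23 = 115/12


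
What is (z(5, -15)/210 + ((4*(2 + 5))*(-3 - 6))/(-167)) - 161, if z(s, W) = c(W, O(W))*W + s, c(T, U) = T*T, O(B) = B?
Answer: -615614/3507 ≈ -175.54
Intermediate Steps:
c(T, U) = T**2
z(s, W) = s + W**3 (z(s, W) = W**2*W + s = W**3 + s = s + W**3)
(z(5, -15)/210 + ((4*(2 + 5))*(-3 - 6))/(-167)) - 161 = ((5 + (-15)**3)/210 + ((4*(2 + 5))*(-3 - 6))/(-167)) - 161 = ((5 - 3375)*(1/210) + ((4*7)*(-9))*(-1/167)) - 161 = (-3370*1/210 + (28*(-9))*(-1/167)) - 161 = (-337/21 - 252*(-1/167)) - 161 = (-337/21 + 252/167) - 161 = -50987/3507 - 161 = -615614/3507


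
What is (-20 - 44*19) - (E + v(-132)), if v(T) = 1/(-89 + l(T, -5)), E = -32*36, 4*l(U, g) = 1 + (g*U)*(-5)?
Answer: 1081884/3655 ≈ 296.00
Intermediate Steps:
l(U, g) = ¼ - 5*U*g/4 (l(U, g) = (1 + (g*U)*(-5))/4 = (1 + (U*g)*(-5))/4 = (1 - 5*U*g)/4 = ¼ - 5*U*g/4)
E = -1152
v(T) = 1/(-355/4 + 25*T/4) (v(T) = 1/(-89 + (¼ - 5/4*T*(-5))) = 1/(-89 + (¼ + 25*T/4)) = 1/(-355/4 + 25*T/4))
(-20 - 44*19) - (E + v(-132)) = (-20 - 44*19) - (-1152 + 4/(5*(-71 + 5*(-132)))) = (-20 - 836) - (-1152 + 4/(5*(-71 - 660))) = -856 - (-1152 + (⅘)/(-731)) = -856 - (-1152 + (⅘)*(-1/731)) = -856 - (-1152 - 4/3655) = -856 - 1*(-4210564/3655) = -856 + 4210564/3655 = 1081884/3655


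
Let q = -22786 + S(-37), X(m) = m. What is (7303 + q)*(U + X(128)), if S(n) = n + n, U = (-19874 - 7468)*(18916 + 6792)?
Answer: 10935139880456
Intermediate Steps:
U = -702908136 (U = -27342*25708 = -702908136)
S(n) = 2*n
q = -22860 (q = -22786 + 2*(-37) = -22786 - 74 = -22860)
(7303 + q)*(U + X(128)) = (7303 - 22860)*(-702908136 + 128) = -15557*(-702908008) = 10935139880456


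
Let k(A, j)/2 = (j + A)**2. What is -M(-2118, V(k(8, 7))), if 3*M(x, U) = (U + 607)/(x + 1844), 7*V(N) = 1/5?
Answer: 3541/4795 ≈ 0.73848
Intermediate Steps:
k(A, j) = 2*(A + j)**2 (k(A, j) = 2*(j + A)**2 = 2*(A + j)**2)
V(N) = 1/35 (V(N) = (1/7)/5 = (1/7)*(1/5) = 1/35)
M(x, U) = (607 + U)/(3*(1844 + x)) (M(x, U) = ((U + 607)/(x + 1844))/3 = ((607 + U)/(1844 + x))/3 = (607 + U)/(3*(1844 + x)))
-M(-2118, V(k(8, 7))) = -(607 + 1/35)/(3*(1844 - 2118)) = -21246/(3*(-274)*35) = -(-1)*21246/(3*274*35) = -1*(-3541/4795) = 3541/4795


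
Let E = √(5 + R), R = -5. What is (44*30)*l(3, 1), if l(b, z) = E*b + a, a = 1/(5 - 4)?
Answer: 1320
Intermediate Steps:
a = 1 (a = 1/1 = 1)
E = 0 (E = √(5 - 5) = √0 = 0)
l(b, z) = 1 (l(b, z) = 0*b + 1 = 0 + 1 = 1)
(44*30)*l(3, 1) = (44*30)*1 = 1320*1 = 1320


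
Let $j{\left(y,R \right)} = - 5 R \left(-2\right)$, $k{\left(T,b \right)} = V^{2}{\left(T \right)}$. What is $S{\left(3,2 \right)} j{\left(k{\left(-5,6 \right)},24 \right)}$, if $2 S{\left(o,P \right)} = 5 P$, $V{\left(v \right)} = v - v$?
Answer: $1200$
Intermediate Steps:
$V{\left(v \right)} = 0$
$S{\left(o,P \right)} = \frac{5 P}{2}$
$k{\left(T,b \right)} = 0$ ($k{\left(T,b \right)} = 0^{2} = 0$)
$j{\left(y,R \right)} = 10 R$ ($j{\left(y,R \right)} = - 5 \left(- 2 R\right) = 10 R$)
$S{\left(3,2 \right)} j{\left(k{\left(-5,6 \right)},24 \right)} = \frac{5}{2} \cdot 2 \cdot 10 \cdot 24 = 5 \cdot 240 = 1200$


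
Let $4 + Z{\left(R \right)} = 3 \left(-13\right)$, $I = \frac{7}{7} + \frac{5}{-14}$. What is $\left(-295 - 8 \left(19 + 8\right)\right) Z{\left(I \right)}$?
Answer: $21973$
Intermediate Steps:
$I = \frac{9}{14}$ ($I = 7 \cdot \frac{1}{7} + 5 \left(- \frac{1}{14}\right) = 1 - \frac{5}{14} = \frac{9}{14} \approx 0.64286$)
$Z{\left(R \right)} = -43$ ($Z{\left(R \right)} = -4 + 3 \left(-13\right) = -4 - 39 = -43$)
$\left(-295 - 8 \left(19 + 8\right)\right) Z{\left(I \right)} = \left(-295 - 8 \left(19 + 8\right)\right) \left(-43\right) = \left(-295 - 216\right) \left(-43\right) = \left(-511\right) \left(-43\right) = 21973$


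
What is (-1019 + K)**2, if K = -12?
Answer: 1062961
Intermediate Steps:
(-1019 + K)**2 = (-1019 - 12)**2 = (-1031)**2 = 1062961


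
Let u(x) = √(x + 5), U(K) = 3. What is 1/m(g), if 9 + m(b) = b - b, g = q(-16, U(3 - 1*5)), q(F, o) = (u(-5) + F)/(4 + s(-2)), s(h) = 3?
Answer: -⅑ ≈ -0.11111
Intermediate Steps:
u(x) = √(5 + x)
q(F, o) = F/7 (q(F, o) = (√(5 - 5) + F)/(4 + 3) = (√0 + F)/7 = (0 + F)*(⅐) = F*(⅐) = F/7)
g = -16/7 (g = (⅐)*(-16) = -16/7 ≈ -2.2857)
m(b) = -9 (m(b) = -9 + (b - b) = -9 + 0 = -9)
1/m(g) = 1/(-9) = -⅑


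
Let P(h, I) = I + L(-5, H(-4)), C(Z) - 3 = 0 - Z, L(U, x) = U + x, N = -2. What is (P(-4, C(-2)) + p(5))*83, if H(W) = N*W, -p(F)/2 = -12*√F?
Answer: 664 + 1992*√5 ≈ 5118.3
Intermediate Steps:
p(F) = 24*√F (p(F) = -(-24)*√F = 24*√F)
H(W) = -2*W
C(Z) = 3 - Z (C(Z) = 3 + (0 - Z) = 3 - Z)
P(h, I) = 3 + I (P(h, I) = I + (-5 - 2*(-4)) = I + (-5 + 8) = I + 3 = 3 + I)
(P(-4, C(-2)) + p(5))*83 = ((3 + (3 - 1*(-2))) + 24*√5)*83 = ((3 + (3 + 2)) + 24*√5)*83 = ((3 + 5) + 24*√5)*83 = (8 + 24*√5)*83 = 664 + 1992*√5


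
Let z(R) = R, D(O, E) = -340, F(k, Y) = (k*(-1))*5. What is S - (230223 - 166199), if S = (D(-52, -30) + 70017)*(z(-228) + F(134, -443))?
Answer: -62633970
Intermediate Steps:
F(k, Y) = -5*k (F(k, Y) = -k*5 = -5*k)
S = -62569946 (S = (-340 + 70017)*(-228 - 5*134) = 69677*(-228 - 670) = 69677*(-898) = -62569946)
S - (230223 - 166199) = -62569946 - (230223 - 166199) = -62569946 - 1*64024 = -62569946 - 64024 = -62633970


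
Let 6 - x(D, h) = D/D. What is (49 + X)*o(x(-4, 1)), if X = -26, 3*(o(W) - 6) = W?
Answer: 529/3 ≈ 176.33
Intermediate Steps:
x(D, h) = 5 (x(D, h) = 6 - D/D = 6 - 1*1 = 6 - 1 = 5)
o(W) = 6 + W/3
(49 + X)*o(x(-4, 1)) = (49 - 26)*(6 + (⅓)*5) = 23*(6 + 5/3) = 23*(23/3) = 529/3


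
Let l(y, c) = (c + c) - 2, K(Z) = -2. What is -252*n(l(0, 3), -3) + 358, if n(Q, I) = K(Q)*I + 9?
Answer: -3422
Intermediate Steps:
l(y, c) = -2 + 2*c (l(y, c) = 2*c - 2 = -2 + 2*c)
n(Q, I) = 9 - 2*I (n(Q, I) = -2*I + 9 = 9 - 2*I)
-252*n(l(0, 3), -3) + 358 = -252*(9 - 2*(-3)) + 358 = -252*(9 + 6) + 358 = -252*15 + 358 = -3780 + 358 = -3422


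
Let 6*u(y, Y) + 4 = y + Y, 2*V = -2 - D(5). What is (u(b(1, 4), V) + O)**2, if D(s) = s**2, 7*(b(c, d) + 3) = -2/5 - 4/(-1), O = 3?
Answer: 19321/176400 ≈ 0.10953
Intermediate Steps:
b(c, d) = -87/35 (b(c, d) = -3 + (-2/5 - 4/(-1))/7 = -3 + (-2*1/5 - 4*(-1))/7 = -3 + (-2/5 + 4)/7 = -3 + (1/7)*(18/5) = -3 + 18/35 = -87/35)
V = -27/2 (V = (-2 - 1*5**2)/2 = (-2 - 1*25)/2 = (-2 - 25)/2 = (1/2)*(-27) = -27/2 ≈ -13.500)
u(y, Y) = -2/3 + Y/6 + y/6 (u(y, Y) = -2/3 + (y + Y)/6 = -2/3 + (Y + y)/6 = -2/3 + (Y/6 + y/6) = -2/3 + Y/6 + y/6)
(u(b(1, 4), V) + O)**2 = ((-2/3 + (1/6)*(-27/2) + (1/6)*(-87/35)) + 3)**2 = ((-2/3 - 9/4 - 29/70) + 3)**2 = (-1399/420 + 3)**2 = (-139/420)**2 = 19321/176400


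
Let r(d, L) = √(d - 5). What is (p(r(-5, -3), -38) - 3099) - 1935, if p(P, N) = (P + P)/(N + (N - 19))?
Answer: -5034 - 2*I*√10/95 ≈ -5034.0 - 0.066574*I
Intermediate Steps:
r(d, L) = √(-5 + d)
p(P, N) = 2*P/(-19 + 2*N) (p(P, N) = (2*P)/(N + (-19 + N)) = (2*P)/(-19 + 2*N) = 2*P/(-19 + 2*N))
(p(r(-5, -3), -38) - 3099) - 1935 = (2*√(-5 - 5)/(-19 + 2*(-38)) - 3099) - 1935 = (2*√(-10)/(-19 - 76) - 3099) - 1935 = (2*(I*√10)/(-95) - 3099) - 1935 = (2*(I*√10)*(-1/95) - 3099) - 1935 = (-2*I*√10/95 - 3099) - 1935 = (-3099 - 2*I*√10/95) - 1935 = -5034 - 2*I*√10/95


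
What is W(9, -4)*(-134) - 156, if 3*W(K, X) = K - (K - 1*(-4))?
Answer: 68/3 ≈ 22.667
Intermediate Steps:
W(K, X) = -4/3 (W(K, X) = (K - (K - 1*(-4)))/3 = (K - (K + 4))/3 = (K - (4 + K))/3 = (K + (-4 - K))/3 = (1/3)*(-4) = -4/3)
W(9, -4)*(-134) - 156 = -4/3*(-134) - 156 = 536/3 - 156 = 68/3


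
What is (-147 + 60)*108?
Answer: -9396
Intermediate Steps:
(-147 + 60)*108 = -87*108 = -9396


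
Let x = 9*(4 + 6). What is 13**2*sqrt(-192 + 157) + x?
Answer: 90 + 169*I*sqrt(35) ≈ 90.0 + 999.82*I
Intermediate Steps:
x = 90 (x = 9*10 = 90)
13**2*sqrt(-192 + 157) + x = 13**2*sqrt(-192 + 157) + 90 = 169*sqrt(-35) + 90 = 169*(I*sqrt(35)) + 90 = 169*I*sqrt(35) + 90 = 90 + 169*I*sqrt(35)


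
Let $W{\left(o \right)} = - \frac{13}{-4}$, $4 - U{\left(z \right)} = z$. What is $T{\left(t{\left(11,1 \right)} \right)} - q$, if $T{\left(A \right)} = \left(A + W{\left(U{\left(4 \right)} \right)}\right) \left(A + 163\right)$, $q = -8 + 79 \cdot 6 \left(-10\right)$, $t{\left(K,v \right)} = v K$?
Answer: $\frac{14455}{2} \approx 7227.5$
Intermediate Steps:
$U{\left(z \right)} = 4 - z$
$t{\left(K,v \right)} = K v$
$W{\left(o \right)} = \frac{13}{4}$ ($W{\left(o \right)} = \left(-13\right) \left(- \frac{1}{4}\right) = \frac{13}{4}$)
$q = -4748$ ($q = -8 + 79 \left(-60\right) = -8 - 4740 = -4748$)
$T{\left(A \right)} = \left(163 + A\right) \left(\frac{13}{4} + A\right)$ ($T{\left(A \right)} = \left(A + \frac{13}{4}\right) \left(A + 163\right) = \left(\frac{13}{4} + A\right) \left(163 + A\right) = \left(163 + A\right) \left(\frac{13}{4} + A\right)$)
$T{\left(t{\left(11,1 \right)} \right)} - q = \left(\frac{2119}{4} + \left(11 \cdot 1\right)^{2} + \frac{665 \cdot 11 \cdot 1}{4}\right) - -4748 = \left(\frac{2119}{4} + 11^{2} + \frac{665}{4} \cdot 11\right) + 4748 = \left(\frac{2119}{4} + 121 + \frac{7315}{4}\right) + 4748 = \frac{4959}{2} + 4748 = \frac{14455}{2}$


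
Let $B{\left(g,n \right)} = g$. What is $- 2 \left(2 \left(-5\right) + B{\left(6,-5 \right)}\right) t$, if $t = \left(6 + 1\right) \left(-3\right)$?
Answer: $-168$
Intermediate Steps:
$t = -21$ ($t = 7 \left(-3\right) = -21$)
$- 2 \left(2 \left(-5\right) + B{\left(6,-5 \right)}\right) t = - 2 \left(2 \left(-5\right) + 6\right) \left(-21\right) = - 2 \left(-10 + 6\right) \left(-21\right) = \left(-2\right) \left(-4\right) \left(-21\right) = 8 \left(-21\right) = -168$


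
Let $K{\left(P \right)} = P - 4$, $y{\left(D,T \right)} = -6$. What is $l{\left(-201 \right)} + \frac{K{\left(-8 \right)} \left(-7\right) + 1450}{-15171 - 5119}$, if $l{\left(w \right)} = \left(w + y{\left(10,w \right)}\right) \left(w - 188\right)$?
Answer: $\frac{816905068}{10145} \approx 80523.0$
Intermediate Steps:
$K{\left(P \right)} = -4 + P$ ($K{\left(P \right)} = P - 4 = -4 + P$)
$l{\left(w \right)} = \left(-188 + w\right) \left(-6 + w\right)$ ($l{\left(w \right)} = \left(w - 6\right) \left(w - 188\right) = \left(-6 + w\right) \left(-188 + w\right) = \left(-188 + w\right) \left(-6 + w\right)$)
$l{\left(-201 \right)} + \frac{K{\left(-8 \right)} \left(-7\right) + 1450}{-15171 - 5119} = \left(1128 + \left(-201\right)^{2} - -38994\right) + \frac{\left(-4 - 8\right) \left(-7\right) + 1450}{-15171 - 5119} = \left(1128 + 40401 + 38994\right) + \frac{\left(-12\right) \left(-7\right) + 1450}{-20290} = 80523 + \left(84 + 1450\right) \left(- \frac{1}{20290}\right) = 80523 + 1534 \left(- \frac{1}{20290}\right) = 80523 - \frac{767}{10145} = \frac{816905068}{10145}$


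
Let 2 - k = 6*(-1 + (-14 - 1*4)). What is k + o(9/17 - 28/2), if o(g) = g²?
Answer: 85965/289 ≈ 297.46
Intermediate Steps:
k = 116 (k = 2 - 6*(-1 + (-14 - 1*4)) = 2 - 6*(-1 + (-14 - 4)) = 2 - 6*(-1 - 18) = 2 - 6*(-19) = 2 - 1*(-114) = 2 + 114 = 116)
k + o(9/17 - 28/2) = 116 + (9/17 - 28/2)² = 116 + (9*(1/17) - 28*½)² = 116 + (9/17 - 14)² = 116 + (-229/17)² = 116 + 52441/289 = 85965/289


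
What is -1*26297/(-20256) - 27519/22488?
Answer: 1414253/18979872 ≈ 0.074513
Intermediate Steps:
-1*26297/(-20256) - 27519/22488 = -26297*(-1/20256) - 27519*1/22488 = 26297/20256 - 9173/7496 = 1414253/18979872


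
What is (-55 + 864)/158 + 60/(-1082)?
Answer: 432929/85478 ≈ 5.0648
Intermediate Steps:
(-55 + 864)/158 + 60/(-1082) = 809*(1/158) + 60*(-1/1082) = 809/158 - 30/541 = 432929/85478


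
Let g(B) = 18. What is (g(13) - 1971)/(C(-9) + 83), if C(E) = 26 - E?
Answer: -1953/118 ≈ -16.551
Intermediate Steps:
(g(13) - 1971)/(C(-9) + 83) = (18 - 1971)/((26 - 1*(-9)) + 83) = -1953/((26 + 9) + 83) = -1953/(35 + 83) = -1953/118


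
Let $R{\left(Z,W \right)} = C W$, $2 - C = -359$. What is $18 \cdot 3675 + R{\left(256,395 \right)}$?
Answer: $208745$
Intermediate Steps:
$C = 361$ ($C = 2 - -359 = 2 + 359 = 361$)
$R{\left(Z,W \right)} = 361 W$
$18 \cdot 3675 + R{\left(256,395 \right)} = 18 \cdot 3675 + 361 \cdot 395 = 66150 + 142595 = 208745$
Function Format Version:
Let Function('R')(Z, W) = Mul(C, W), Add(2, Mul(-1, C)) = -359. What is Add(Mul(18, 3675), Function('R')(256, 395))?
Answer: 208745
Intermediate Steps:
C = 361 (C = Add(2, Mul(-1, -359)) = Add(2, 359) = 361)
Function('R')(Z, W) = Mul(361, W)
Add(Mul(18, 3675), Function('R')(256, 395)) = Add(Mul(18, 3675), Mul(361, 395)) = Add(66150, 142595) = 208745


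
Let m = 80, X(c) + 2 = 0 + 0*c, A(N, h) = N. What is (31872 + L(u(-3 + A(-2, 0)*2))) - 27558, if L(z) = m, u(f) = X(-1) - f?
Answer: 4394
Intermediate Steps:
X(c) = -2 (X(c) = -2 + (0 + 0*c) = -2 + (0 + 0) = -2 + 0 = -2)
u(f) = -2 - f
L(z) = 80
(31872 + L(u(-3 + A(-2, 0)*2))) - 27558 = (31872 + 80) - 27558 = 31952 - 27558 = 4394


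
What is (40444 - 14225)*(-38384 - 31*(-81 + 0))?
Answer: -940554187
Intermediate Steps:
(40444 - 14225)*(-38384 - 31*(-81 + 0)) = 26219*(-38384 - 31*(-81)) = 26219*(-38384 + 2511) = 26219*(-35873) = -940554187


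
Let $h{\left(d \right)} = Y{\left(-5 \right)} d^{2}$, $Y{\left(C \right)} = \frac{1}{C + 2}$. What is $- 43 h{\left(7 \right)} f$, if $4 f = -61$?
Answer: $- \frac{128527}{12} \approx -10711.0$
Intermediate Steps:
$f = - \frac{61}{4}$ ($f = \frac{1}{4} \left(-61\right) = - \frac{61}{4} \approx -15.25$)
$Y{\left(C \right)} = \frac{1}{2 + C}$
$h{\left(d \right)} = - \frac{d^{2}}{3}$ ($h{\left(d \right)} = \frac{d^{2}}{2 - 5} = \frac{d^{2}}{-3} = - \frac{d^{2}}{3}$)
$- 43 h{\left(7 \right)} f = - 43 \left(- \frac{7^{2}}{3}\right) \left(- \frac{61}{4}\right) = - 43 \left(\left(- \frac{1}{3}\right) 49\right) \left(- \frac{61}{4}\right) = \left(-43\right) \left(- \frac{49}{3}\right) \left(- \frac{61}{4}\right) = \frac{2107}{3} \left(- \frac{61}{4}\right) = - \frac{128527}{12}$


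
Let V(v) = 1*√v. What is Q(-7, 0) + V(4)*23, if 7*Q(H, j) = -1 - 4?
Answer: 317/7 ≈ 45.286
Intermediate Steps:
Q(H, j) = -5/7 (Q(H, j) = (-1 - 4)/7 = (⅐)*(-5) = -5/7)
V(v) = √v
Q(-7, 0) + V(4)*23 = -5/7 + √4*23 = -5/7 + 2*23 = -5/7 + 46 = 317/7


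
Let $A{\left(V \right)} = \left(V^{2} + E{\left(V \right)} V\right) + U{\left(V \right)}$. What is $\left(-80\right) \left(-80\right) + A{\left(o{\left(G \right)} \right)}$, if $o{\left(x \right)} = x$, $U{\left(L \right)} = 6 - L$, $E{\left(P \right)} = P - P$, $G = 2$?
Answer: $6408$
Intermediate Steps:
$E{\left(P \right)} = 0$
$A{\left(V \right)} = 6 + V^{2} - V$ ($A{\left(V \right)} = \left(V^{2} + 0 V\right) - \left(-6 + V\right) = \left(V^{2} + 0\right) - \left(-6 + V\right) = V^{2} - \left(-6 + V\right) = 6 + V^{2} - V$)
$\left(-80\right) \left(-80\right) + A{\left(o{\left(G \right)} \right)} = \left(-80\right) \left(-80\right) + \left(6 + 2^{2} - 2\right) = 6400 + \left(6 + 4 - 2\right) = 6400 + 8 = 6408$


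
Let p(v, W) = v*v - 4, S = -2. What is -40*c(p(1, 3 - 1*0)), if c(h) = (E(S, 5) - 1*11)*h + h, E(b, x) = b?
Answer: -1440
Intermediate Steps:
p(v, W) = -4 + v² (p(v, W) = v² - 4 = -4 + v²)
c(h) = -12*h (c(h) = (-2 - 1*11)*h + h = (-2 - 11)*h + h = -13*h + h = -12*h)
-40*c(p(1, 3 - 1*0)) = -(-480)*(-4 + 1²) = -(-480)*(-4 + 1) = -(-480)*(-3) = -40*36 = -1440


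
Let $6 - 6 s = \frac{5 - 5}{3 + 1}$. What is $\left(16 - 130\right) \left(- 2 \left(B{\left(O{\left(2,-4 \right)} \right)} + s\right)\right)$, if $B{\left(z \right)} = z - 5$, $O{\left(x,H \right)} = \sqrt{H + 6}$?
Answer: $-912 + 228 \sqrt{2} \approx -589.56$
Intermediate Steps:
$O{\left(x,H \right)} = \sqrt{6 + H}$
$B{\left(z \right)} = -5 + z$ ($B{\left(z \right)} = z - 5 = -5 + z$)
$s = 1$ ($s = 1 - \frac{\left(5 - 5\right) \frac{1}{3 + 1}}{6} = 1 - \frac{0 \cdot \frac{1}{4}}{6} = 1 - 0 = 1 + 0 = 1$)
$\left(16 - 130\right) \left(- 2 \left(B{\left(O{\left(2,-4 \right)} \right)} + s\right)\right) = \left(16 - 130\right) \left(- 2 \left(\left(-5 + \sqrt{6 - 4}\right) + 1\right)\right) = - 114 \left(- 2 \left(\left(-5 + \sqrt{2}\right) + 1\right)\right) = - 114 \left(- 2 \left(-4 + \sqrt{2}\right)\right) = - 114 \left(8 - 2 \sqrt{2}\right) = -912 + 228 \sqrt{2}$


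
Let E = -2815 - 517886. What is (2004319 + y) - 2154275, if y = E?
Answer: -670657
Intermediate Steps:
E = -520701
y = -520701
(2004319 + y) - 2154275 = (2004319 - 520701) - 2154275 = 1483618 - 2154275 = -670657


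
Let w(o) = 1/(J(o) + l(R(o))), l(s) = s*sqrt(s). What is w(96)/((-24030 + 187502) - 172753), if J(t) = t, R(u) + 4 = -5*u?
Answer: -3/32886388210 - 1331*I/131545552840 ≈ -9.1223e-11 - 1.0118e-8*I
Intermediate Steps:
R(u) = -4 - 5*u
l(s) = s**(3/2)
w(o) = 1/(o + (-4 - 5*o)**(3/2))
w(96)/((-24030 + 187502) - 172753) = 1/((96 + (-4 - 5*96)**(3/2))*((-24030 + 187502) - 172753)) = 1/((96 + (-4 - 480)**(3/2))*(163472 - 172753)) = 1/((96 + (-484)**(3/2))*(-9281)) = -1/9281/(96 - 10648*I) = ((96 + 10648*I)/113389120)*(-1/9281) = -(96 + 10648*I)/1052364422720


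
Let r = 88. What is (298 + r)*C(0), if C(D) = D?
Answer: 0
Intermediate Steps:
(298 + r)*C(0) = (298 + 88)*0 = 386*0 = 0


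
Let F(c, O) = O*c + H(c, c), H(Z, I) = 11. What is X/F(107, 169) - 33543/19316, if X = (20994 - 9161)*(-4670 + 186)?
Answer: -512748946697/174751852 ≈ -2934.2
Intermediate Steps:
X = -53059172 (X = 11833*(-4484) = -53059172)
F(c, O) = 11 + O*c (F(c, O) = O*c + 11 = 11 + O*c)
X/F(107, 169) - 33543/19316 = -53059172/(11 + 169*107) - 33543/19316 = -53059172/(11 + 18083) - 33543*1/19316 = -53059172/18094 - 33543/19316 = -53059172*1/18094 - 33543/19316 = -26529586/9047 - 33543/19316 = -512748946697/174751852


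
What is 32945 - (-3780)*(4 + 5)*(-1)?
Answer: -1075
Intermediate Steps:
32945 - (-3780)*(4 + 5)*(-1) = 32945 - (-3780)*9*(-1) = 32945 - (-3780)*(-9) = 32945 - 1*34020 = 32945 - 34020 = -1075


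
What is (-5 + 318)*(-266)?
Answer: -83258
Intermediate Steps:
(-5 + 318)*(-266) = 313*(-266) = -83258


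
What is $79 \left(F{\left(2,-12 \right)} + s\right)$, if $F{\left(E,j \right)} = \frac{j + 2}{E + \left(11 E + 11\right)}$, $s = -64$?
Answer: $- \frac{35550}{7} \approx -5078.6$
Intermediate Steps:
$F{\left(E,j \right)} = \frac{2 + j}{11 + 12 E}$ ($F{\left(E,j \right)} = \frac{2 + j}{E + \left(11 + 11 E\right)} = \frac{2 + j}{11 + 12 E}$)
$79 \left(F{\left(2,-12 \right)} + s\right) = 79 \left(\frac{2 - 12}{11 + 12 \cdot 2} - 64\right) = 79 \left(\frac{1}{11 + 24} \left(-10\right) - 64\right) = 79 \left(\frac{1}{35} \left(-10\right) - 64\right) = 79 \left(- \frac{2}{7} - 64\right) = 79 \left(- \frac{450}{7}\right) = - \frac{35550}{7}$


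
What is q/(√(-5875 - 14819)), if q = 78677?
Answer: -78677*I*√20694/20694 ≈ -546.92*I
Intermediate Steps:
q/(√(-5875 - 14819)) = 78677/(√(-5875 - 14819)) = 78677/(√(-20694)) = 78677/((I*√20694)) = 78677*(-I*√20694/20694) = -78677*I*√20694/20694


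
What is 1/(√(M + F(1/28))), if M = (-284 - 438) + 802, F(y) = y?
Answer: 2*√1743/747 ≈ 0.11178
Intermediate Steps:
M = 80 (M = -722 + 802 = 80)
1/(√(M + F(1/28))) = 1/(√(80 + 1/28)) = 1/(√(2241/28)) = 1/(3*√1743/14) = 2*√1743/747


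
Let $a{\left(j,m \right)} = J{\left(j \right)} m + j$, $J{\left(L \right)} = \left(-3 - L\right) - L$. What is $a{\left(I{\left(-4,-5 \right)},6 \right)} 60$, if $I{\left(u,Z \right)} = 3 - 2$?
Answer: $-1740$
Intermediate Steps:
$J{\left(L \right)} = -3 - 2 L$
$I{\left(u,Z \right)} = 1$ ($I{\left(u,Z \right)} = 3 - 2 = 1$)
$a{\left(j,m \right)} = j + m \left(-3 - 2 j\right)$ ($a{\left(j,m \right)} = \left(-3 - 2 j\right) m + j = m \left(-3 - 2 j\right) + j = j + m \left(-3 - 2 j\right)$)
$a{\left(I{\left(-4,-5 \right)},6 \right)} 60 = \left(1 - 6 \left(3 + 2 \cdot 1\right)\right) 60 = \left(1 - 6 \left(3 + 2\right)\right) 60 = \left(1 - 6 \cdot 5\right) 60 = \left(1 - 30\right) 60 = \left(-29\right) 60 = -1740$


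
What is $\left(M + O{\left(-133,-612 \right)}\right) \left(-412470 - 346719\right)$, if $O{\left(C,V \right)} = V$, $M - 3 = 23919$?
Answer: $-17696695590$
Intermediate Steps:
$M = 23922$ ($M = 3 + 23919 = 23922$)
$\left(M + O{\left(-133,-612 \right)}\right) \left(-412470 - 346719\right) = \left(23922 - 612\right) \left(-412470 - 346719\right) = 23310 \left(-759189\right) = -17696695590$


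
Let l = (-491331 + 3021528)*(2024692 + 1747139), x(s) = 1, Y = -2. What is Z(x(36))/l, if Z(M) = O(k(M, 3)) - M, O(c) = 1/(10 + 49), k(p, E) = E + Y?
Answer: -58/563065053361713 ≈ -1.0301e-13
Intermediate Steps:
k(p, E) = -2 + E (k(p, E) = E - 2 = -2 + E)
O(c) = 1/59
l = 9543475480707 (l = 2530197*3771831 = 9543475480707)
Z(M) = 1/59 - M
Z(x(36))/l = (1/59 - 1*1)/9543475480707 = (1/59 - 1)*(1/9543475480707) = -58/59*1/9543475480707 = -58/563065053361713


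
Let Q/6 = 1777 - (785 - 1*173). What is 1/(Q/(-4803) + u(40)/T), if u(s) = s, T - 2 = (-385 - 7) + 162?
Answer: -91257/148820 ≈ -0.61320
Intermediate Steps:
T = -228 (T = 2 + ((-385 - 7) + 162) = 2 + (-392 + 162) = 2 - 230 = -228)
Q = 6990 (Q = 6*(1777 - (785 - 1*173)) = 6*(1777 - (785 - 173)) = 6*(1777 - 1*612) = 6*(1777 - 612) = 6*1165 = 6990)
1/(Q/(-4803) + u(40)/T) = 1/(6990/(-4803) + 40/(-228)) = 1/(6990*(-1/4803) + 40*(-1/228)) = 1/(-2330/1601 - 10/57) = 1/(-148820/91257) = -91257/148820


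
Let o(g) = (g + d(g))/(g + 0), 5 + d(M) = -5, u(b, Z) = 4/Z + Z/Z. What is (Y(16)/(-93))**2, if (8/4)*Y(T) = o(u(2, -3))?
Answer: 1/36 ≈ 0.027778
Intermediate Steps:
u(b, Z) = 1 + 4/Z (u(b, Z) = 4/Z + 1 = 1 + 4/Z)
d(M) = -10 (d(M) = -5 - 5 = -10)
o(g) = (-10 + g)/g (o(g) = (g - 10)/(g + 0) = (-10 + g)/g)
Y(T) = 31/2 (Y(T) = ((-10 + (4 - 3)/(-3))/(((4 - 3)/(-3))))/2 = ((-10 - 1/3*1)/((-1/3*1)))/2 = ((-10 - 1/3)/(-1/3))/2 = (-3*(-31/3))/2 = (1/2)*31 = 31/2)
(Y(16)/(-93))**2 = ((31/2)/(-93))**2 = ((31/2)*(-1/93))**2 = (-1/6)**2 = 1/36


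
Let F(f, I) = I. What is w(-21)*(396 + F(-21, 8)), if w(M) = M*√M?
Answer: -8484*I*√21 ≈ -38879.0*I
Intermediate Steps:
w(M) = M^(3/2)
w(-21)*(396 + F(-21, 8)) = (-21)^(3/2)*(396 + 8) = -21*I*√21*404 = -8484*I*√21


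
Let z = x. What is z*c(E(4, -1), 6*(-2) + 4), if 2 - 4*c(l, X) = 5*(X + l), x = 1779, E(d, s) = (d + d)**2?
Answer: -247281/2 ≈ -1.2364e+5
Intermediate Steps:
E(d, s) = 4*d**2 (E(d, s) = (2*d)**2 = 4*d**2)
c(l, X) = 1/2 - 5*X/4 - 5*l/4 (c(l, X) = 1/2 - 5*(X + l)/4 = 1/2 - (5*X + 5*l)/4 = 1/2 + (-5*X/4 - 5*l/4) = 1/2 - 5*X/4 - 5*l/4)
z = 1779
z*c(E(4, -1), 6*(-2) + 4) = 1779*(1/2 - 5*(6*(-2) + 4)/4 - 5*4**2) = 1779*(1/2 - 5*(-12 + 4)/4 - 5*16) = 1779*(1/2 - 5/4*(-8) - 5/4*64) = 1779*(1/2 + 10 - 80) = 1779*(-139/2) = -247281/2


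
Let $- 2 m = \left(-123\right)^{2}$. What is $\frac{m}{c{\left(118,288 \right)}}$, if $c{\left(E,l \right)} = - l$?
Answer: $\frac{1681}{64} \approx 26.266$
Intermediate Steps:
$m = - \frac{15129}{2}$ ($m = - \frac{\left(-123\right)^{2}}{2} = \left(- \frac{1}{2}\right) 15129 = - \frac{15129}{2} \approx -7564.5$)
$\frac{m}{c{\left(118,288 \right)}} = - \frac{15129}{2 \left(\left(-1\right) 288\right)} = - \frac{15129}{2 \left(-288\right)} = \left(- \frac{15129}{2}\right) \left(- \frac{1}{288}\right) = \frac{1681}{64}$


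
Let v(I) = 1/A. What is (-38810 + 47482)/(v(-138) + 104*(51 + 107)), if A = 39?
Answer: 338208/640849 ≈ 0.52775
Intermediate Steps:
v(I) = 1/39
(-38810 + 47482)/(v(-138) + 104*(51 + 107)) = (-38810 + 47482)/(1/39 + 104*(51 + 107)) = 8672/(1/39 + 104*158) = 8672/(1/39 + 16432) = 8672/(640849/39) = 8672*(39/640849) = 338208/640849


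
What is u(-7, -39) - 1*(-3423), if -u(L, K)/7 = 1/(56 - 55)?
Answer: 3416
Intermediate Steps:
u(L, K) = -7 (u(L, K) = -7/(56 - 55) = -7/1 = -7*1 = -7)
u(-7, -39) - 1*(-3423) = -7 - 1*(-3423) = -7 + 3423 = 3416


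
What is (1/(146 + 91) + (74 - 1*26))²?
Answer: 129436129/56169 ≈ 2304.4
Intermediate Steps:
(1/(146 + 91) + (74 - 1*26))² = (1/237 + (74 - 26))² = (1/237 + 48)² = (11377/237)² = 129436129/56169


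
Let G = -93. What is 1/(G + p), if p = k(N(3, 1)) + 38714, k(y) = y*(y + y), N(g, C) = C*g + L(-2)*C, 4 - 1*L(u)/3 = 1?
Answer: 1/38909 ≈ 2.5701e-5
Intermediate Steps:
L(u) = 9 (L(u) = 12 - 3*1 = 12 - 3 = 9)
N(g, C) = 9*C + C*g (N(g, C) = C*g + 9*C = 9*C + C*g)
k(y) = 2*y² (k(y) = y*(2*y) = 2*y²)
p = 39002 (p = 2*(1*(9 + 3))² + 38714 = 2*(1*12)² + 38714 = 2*12² + 38714 = 2*144 + 38714 = 288 + 38714 = 39002)
1/(G + p) = 1/(-93 + 39002) = 1/38909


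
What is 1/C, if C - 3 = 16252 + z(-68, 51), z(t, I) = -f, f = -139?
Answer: 1/16394 ≈ 6.0998e-5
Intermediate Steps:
z(t, I) = 139 (z(t, I) = -1*(-139) = 139)
C = 16394 (C = 3 + (16252 + 139) = 3 + 16391 = 16394)
1/C = 1/16394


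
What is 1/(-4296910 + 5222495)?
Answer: 1/925585 ≈ 1.0804e-6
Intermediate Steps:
1/(-4296910 + 5222495) = 1/925585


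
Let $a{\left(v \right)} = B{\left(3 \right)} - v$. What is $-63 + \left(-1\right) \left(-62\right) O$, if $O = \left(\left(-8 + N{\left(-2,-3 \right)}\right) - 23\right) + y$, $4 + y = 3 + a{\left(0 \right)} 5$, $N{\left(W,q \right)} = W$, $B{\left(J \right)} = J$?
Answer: $-1241$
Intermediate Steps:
$a{\left(v \right)} = 3 - v$
$y = 14$ ($y = -4 + \left(3 + \left(3 - 0\right) 5\right) = -4 + \left(3 + \left(3 + 0\right) 5\right) = -4 + \left(3 + 3 \cdot 5\right) = -4 + \left(3 + 15\right) = -4 + 18 = 14$)
$O = -19$ ($O = \left(\left(-8 - 2\right) - 23\right) + 14 = \left(-10 - 23\right) + 14 = -33 + 14 = -19$)
$-63 + \left(-1\right) \left(-62\right) O = -63 + \left(-1\right) \left(-62\right) \left(-19\right) = -63 + 62 \left(-19\right) = -63 - 1178 = -1241$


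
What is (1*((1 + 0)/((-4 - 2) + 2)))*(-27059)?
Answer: 27059/4 ≈ 6764.8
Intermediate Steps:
(1*((1 + 0)/((-4 - 2) + 2)))*(-27059) = (1*(1/(-6 + 2)))*(-27059) = (1*(1/(-4)))*(-27059) = (1*(1*(-¼)))*(-27059) = (1*(-¼))*(-27059) = -¼*(-27059) = 27059/4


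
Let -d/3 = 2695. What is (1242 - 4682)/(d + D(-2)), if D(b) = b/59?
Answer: 202960/477017 ≈ 0.42548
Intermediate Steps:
d = -8085 (d = -3*2695 = -8085)
D(b) = b/59 (D(b) = b*(1/59) = b/59)
(1242 - 4682)/(d + D(-2)) = (1242 - 4682)/(-8085 + (1/59)*(-2)) = -3440/(-8085 - 2/59) = -3440/(-477017/59) = -3440*(-59/477017) = 202960/477017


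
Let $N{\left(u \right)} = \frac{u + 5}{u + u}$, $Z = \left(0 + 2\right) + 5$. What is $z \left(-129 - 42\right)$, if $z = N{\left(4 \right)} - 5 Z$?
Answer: $\frac{46341}{8} \approx 5792.6$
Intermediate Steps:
$Z = 7$ ($Z = 2 + 5 = 7$)
$N{\left(u \right)} = \frac{5 + u}{2 u}$
$z = - \frac{271}{8}$ ($z = \frac{5 + 4}{2 \cdot 4} - 35 = \frac{1}{2} \cdot \frac{1}{4} \cdot 9 - 35 = \frac{9}{8} - 35 = - \frac{271}{8} \approx -33.875$)
$z \left(-129 - 42\right) = - \frac{271 \left(-129 - 42\right)}{8} = \left(- \frac{271}{8}\right) \left(-171\right) = \frac{46341}{8}$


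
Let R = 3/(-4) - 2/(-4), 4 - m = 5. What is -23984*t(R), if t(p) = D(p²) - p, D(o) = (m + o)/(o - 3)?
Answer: -641572/47 ≈ -13650.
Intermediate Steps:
m = -1 (m = 4 - 1*5 = 4 - 5 = -1)
D(o) = (-1 + o)/(-3 + o) (D(o) = (-1 + o)/(o - 3) = (-1 + o)/(-3 + o))
R = -¼ (R = 3*(-¼) - 2*(-¼) = -¾ + ½ = -¼ ≈ -0.25000)
t(p) = -p + (-1 + p²)/(-3 + p²) (t(p) = (-1 + p²)/(-3 + p²) - p = -p + (-1 + p²)/(-3 + p²))
-23984*t(R) = -23984*(-1 + (-¼)² - 1*(-¼)*(-3 + (-¼)²))/(-3 + (-¼)²) = -23984*(-1 + 1/16 - 1*(-¼)*(-3 + 1/16))/(-3 + 1/16) = -23984*(-1 + 1/16 - 1*(-¼)*(-47/16))/(-47/16) = -(-383744)*(-1 + 1/16 - 47/64)/47 = -(-383744)*(-107)/(47*64) = -23984*107/188 = -641572/47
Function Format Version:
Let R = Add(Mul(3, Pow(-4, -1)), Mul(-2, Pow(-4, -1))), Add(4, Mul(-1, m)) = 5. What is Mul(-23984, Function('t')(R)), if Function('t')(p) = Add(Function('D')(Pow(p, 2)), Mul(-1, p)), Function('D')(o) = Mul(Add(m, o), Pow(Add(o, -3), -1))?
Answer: Rational(-641572, 47) ≈ -13650.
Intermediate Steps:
m = -1 (m = Add(4, Mul(-1, 5)) = Add(4, -5) = -1)
Function('D')(o) = Mul(Pow(Add(-3, o), -1), Add(-1, o)) (Function('D')(o) = Mul(Add(-1, o), Pow(Add(o, -3), -1)) = Mul(Add(-1, o), Pow(Add(-3, o), -1)) = Mul(Pow(Add(-3, o), -1), Add(-1, o)))
R = Rational(-1, 4) (R = Add(Mul(3, Rational(-1, 4)), Mul(-2, Rational(-1, 4))) = Add(Rational(-3, 4), Rational(1, 2)) = Rational(-1, 4) ≈ -0.25000)
Function('t')(p) = Add(Mul(-1, p), Mul(Pow(Add(-3, Pow(p, 2)), -1), Add(-1, Pow(p, 2)))) (Function('t')(p) = Add(Mul(Pow(Add(-3, Pow(p, 2)), -1), Add(-1, Pow(p, 2))), Mul(-1, p)) = Add(Mul(-1, p), Mul(Pow(Add(-3, Pow(p, 2)), -1), Add(-1, Pow(p, 2)))))
Mul(-23984, Function('t')(R)) = Mul(-23984, Mul(Pow(Add(-3, Pow(Rational(-1, 4), 2)), -1), Add(-1, Pow(Rational(-1, 4), 2), Mul(-1, Rational(-1, 4), Add(-3, Pow(Rational(-1, 4), 2)))))) = Mul(-23984, Mul(Pow(Add(-3, Rational(1, 16)), -1), Add(-1, Rational(1, 16), Mul(-1, Rational(-1, 4), Add(-3, Rational(1, 16)))))) = Mul(-23984, Mul(Pow(Rational(-47, 16), -1), Add(-1, Rational(1, 16), Mul(-1, Rational(-1, 4), Rational(-47, 16))))) = Mul(-23984, Mul(Rational(-16, 47), Add(-1, Rational(1, 16), Rational(-47, 64)))) = Mul(-23984, Mul(Rational(-16, 47), Rational(-107, 64))) = Mul(-23984, Rational(107, 188)) = Rational(-641572, 47)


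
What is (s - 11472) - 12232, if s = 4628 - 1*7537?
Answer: -26613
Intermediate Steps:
s = -2909 (s = 4628 - 7537 = -2909)
(s - 11472) - 12232 = (-2909 - 11472) - 12232 = -14381 - 12232 = -26613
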